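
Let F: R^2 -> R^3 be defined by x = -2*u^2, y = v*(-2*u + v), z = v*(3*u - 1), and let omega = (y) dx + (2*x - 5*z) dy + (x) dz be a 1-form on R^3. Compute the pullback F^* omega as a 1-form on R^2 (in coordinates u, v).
F^* omega = (2*v*(5*u^2 + 13*u*v - 5*v)) du + (2*u^3 + 22*u^2*v + 2*u^2 - 30*u*v^2 - 10*u*v + 10*v^2) dv

Using F^*(f dg) = (f ∘ F) d(g ∘ F), substitute each coordinate x_i by F_i(u, v) in f_i, and replace dx_i by d F_i = (∂F_i/∂u) du + (∂F_i/∂v) dv.
  For the x component: f_1(F) = v*(-2*u + v); d F_1 = (-4*u) du + (0) dv
  For the y component: f_2(F) = -4*u^2 - 15*u*v + 5*v; d F_2 = (-2*v) du + (-2*u + 2*v) dv
  For the z component: f_3(F) = -2*u^2; d F_3 = (3*v) du + (3*u - 1) dv
Combining and collecting du, dv coefficients:
  coeff of du: 2*v*(5*u^2 + 13*u*v - 5*v)
  coeff of dv: 2*u^3 + 22*u^2*v + 2*u^2 - 30*u*v^2 - 10*u*v + 10*v^2
F^* omega = (2*v*(5*u^2 + 13*u*v - 5*v)) du + (2*u^3 + 22*u^2*v + 2*u^2 - 30*u*v^2 - 10*u*v + 10*v^2) dv.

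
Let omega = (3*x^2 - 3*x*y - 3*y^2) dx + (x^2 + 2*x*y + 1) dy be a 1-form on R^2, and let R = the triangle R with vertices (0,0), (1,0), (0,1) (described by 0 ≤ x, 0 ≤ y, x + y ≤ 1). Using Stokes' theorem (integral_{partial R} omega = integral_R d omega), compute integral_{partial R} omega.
integral_(partial R) omega = 13/6

Stokes: integral_partial_R omega = integral_R d omega with d omega = (∂Q/∂x - ∂P/∂y) dx ∧ dy.
  ∂Q/∂x = 2*x + 2*y
  ∂P/∂y = -3*x - 6*y
  integrand = ∂Q/∂x - ∂P/∂y = 5*x + 8*y.
Integrating over R: integral_0^1 integral_0^{1-x} (5*x + 8*y) dy dx = 13/6.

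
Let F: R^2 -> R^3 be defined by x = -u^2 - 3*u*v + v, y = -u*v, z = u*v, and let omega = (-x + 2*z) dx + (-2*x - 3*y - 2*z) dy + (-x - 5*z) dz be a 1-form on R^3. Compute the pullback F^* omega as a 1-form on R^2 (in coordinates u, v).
F^* omega = (-2*u^3 - 14*u^2*v - 24*u*v^2 + 2*u*v + 4*v^2) du + (-4*u^3 - 24*u^2*v + u^2 + 9*u*v - v) dv

Using F^*(f dg) = (f ∘ F) d(g ∘ F), substitute each coordinate x_i by F_i(u, v) in f_i, and replace dx_i by d F_i = (∂F_i/∂u) du + (∂F_i/∂v) dv.
  For the x component: f_1(F) = u^2 + 5*u*v - v; d F_1 = (-2*u - 3*v) du + (1 - 3*u) dv
  For the y component: f_2(F) = 2*u^2 + 7*u*v - 2*v; d F_2 = (-v) du + (-u) dv
  For the z component: f_3(F) = u^2 - 2*u*v - v; d F_3 = (v) du + (u) dv
Combining and collecting du, dv coefficients:
  coeff of du: -2*u^3 - 14*u^2*v - 24*u*v^2 + 2*u*v + 4*v^2
  coeff of dv: -4*u^3 - 24*u^2*v + u^2 + 9*u*v - v
F^* omega = (-2*u^3 - 14*u^2*v - 24*u*v^2 + 2*u*v + 4*v^2) du + (-4*u^3 - 24*u^2*v + u^2 + 9*u*v - v) dv.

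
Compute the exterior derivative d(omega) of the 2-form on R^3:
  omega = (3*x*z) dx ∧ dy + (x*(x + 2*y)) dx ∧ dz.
d(omega) = (x) dx ∧ dy ∧ dz

For a 2-form omega = sum_{i<j} g_{ij} dx_i ∧ dx_j, the exterior derivative is
  d(omega) = sum_{i<j} d(g_{ij}) ∧ dx_i ∧ dx_j = sum_{i<j, k} (∂g_{ij}/∂x_k) dx_k ∧ dx_i ∧ dx_j.
Expand each term, using dx_k ∧ dx_i ∧ dx_j = sgn(permutation) dx_{(a)} ∧ dx_{(b)} ∧ dx_{(c)} with (a < b < c) sorted:
  d(3*x*z) includes (∂/∂z)(3*x*z) dz = (3*x) dz, which multiplied by dx ∧ dy gives (3*x) dx ∧ dy ∧ dz
  d(x*(x + 2*y)) includes (∂/∂y)(x*(x + 2*y)) dy = (2*x) dy, which multiplied by dx ∧ dz gives (-2*x) dx ∧ dy ∧ dz
Collecting like 3-forms: d(omega) = (x) dx ∧ dy ∧ dz.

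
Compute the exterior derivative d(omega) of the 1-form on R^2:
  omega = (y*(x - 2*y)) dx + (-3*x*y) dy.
d(omega) = (-x + y) dx ∧ dy

For a 1-form omega = sum_i f_i dx_i, the exterior derivative is
  d(omega) = sum_{i < j} (∂f_j/∂x_i - ∂f_i/∂x_j) dx_i ∧ dx_j.
  coefficient of dx ∧ dy: ∂f_2/∂x - ∂f_1/∂y = ∂(-3*x*y)/∂x - ∂(y*(x - 2*y))/∂y = -x + y
Assembling: d(omega) = (-x + y) dx ∧ dy.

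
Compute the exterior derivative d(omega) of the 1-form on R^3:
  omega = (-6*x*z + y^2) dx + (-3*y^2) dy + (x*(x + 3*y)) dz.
d(omega) = (-2*y) dx ∧ dy + (8*x + 3*y) dx ∧ dz + (3*x) dy ∧ dz

For a 1-form omega = sum_i f_i dx_i, the exterior derivative is
  d(omega) = sum_{i < j} (∂f_j/∂x_i - ∂f_i/∂x_j) dx_i ∧ dx_j.
  coefficient of dx ∧ dy: ∂f_2/∂x - ∂f_1/∂y = ∂(-3*y^2)/∂x - ∂(-6*x*z + y^2)/∂y = -2*y
  coefficient of dx ∧ dz: ∂f_3/∂x - ∂f_1/∂z = ∂(x*(x + 3*y))/∂x - ∂(-6*x*z + y^2)/∂z = 8*x + 3*y
  coefficient of dy ∧ dz: ∂f_3/∂y - ∂f_2/∂z = ∂(x*(x + 3*y))/∂y - ∂(-3*y^2)/∂z = 3*x
Assembling: d(omega) = (-2*y) dx ∧ dy + (8*x + 3*y) dx ∧ dz + (3*x) dy ∧ dz.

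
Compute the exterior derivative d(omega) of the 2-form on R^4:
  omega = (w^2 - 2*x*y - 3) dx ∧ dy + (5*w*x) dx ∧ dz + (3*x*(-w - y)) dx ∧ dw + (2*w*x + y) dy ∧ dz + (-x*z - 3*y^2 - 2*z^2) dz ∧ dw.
d(omega) = (2*w + 3*x) dx ∧ dy ∧ dw + (5*x - z) dx ∧ dz ∧ dw + (2*w) dx ∧ dy ∧ dz + (2*x - 6*y) dy ∧ dz ∧ dw

For a 2-form omega = sum_{i<j} g_{ij} dx_i ∧ dx_j, the exterior derivative is
  d(omega) = sum_{i<j} d(g_{ij}) ∧ dx_i ∧ dx_j = sum_{i<j, k} (∂g_{ij}/∂x_k) dx_k ∧ dx_i ∧ dx_j.
Expand each term, using dx_k ∧ dx_i ∧ dx_j = sgn(permutation) dx_{(a)} ∧ dx_{(b)} ∧ dx_{(c)} with (a < b < c) sorted:
  d(w^2 - 2*x*y - 3) includes (∂/∂w)(w^2 - 2*x*y - 3) dw = (2*w) dw, which multiplied by dx ∧ dy gives (2*w) dx ∧ dy ∧ dw
  d(5*w*x) includes (∂/∂w)(5*w*x) dw = (5*x) dw, which multiplied by dx ∧ dz gives (5*x) dx ∧ dz ∧ dw
  d(3*x*(-w - y)) includes (∂/∂y)(3*x*(-w - y)) dy = (-3*x) dy, which multiplied by dx ∧ dw gives (3*x) dx ∧ dy ∧ dw
  d(2*w*x + y) includes (∂/∂x)(2*w*x + y) dx = (2*w) dx, which multiplied by dy ∧ dz gives (2*w) dx ∧ dy ∧ dz
  d(2*w*x + y) includes (∂/∂w)(2*w*x + y) dw = (2*x) dw, which multiplied by dy ∧ dz gives (2*x) dy ∧ dz ∧ dw
  d(-x*z - 3*y^2 - 2*z^2) includes (∂/∂x)(-x*z - 3*y^2 - 2*z^2) dx = (-z) dx, which multiplied by dz ∧ dw gives (-z) dx ∧ dz ∧ dw
  d(-x*z - 3*y^2 - 2*z^2) includes (∂/∂y)(-x*z - 3*y^2 - 2*z^2) dy = (-6*y) dy, which multiplied by dz ∧ dw gives (-6*y) dy ∧ dz ∧ dw
Collecting like 3-forms: d(omega) = (2*w + 3*x) dx ∧ dy ∧ dw + (5*x - z) dx ∧ dz ∧ dw + (2*w) dx ∧ dy ∧ dz + (2*x - 6*y) dy ∧ dz ∧ dw.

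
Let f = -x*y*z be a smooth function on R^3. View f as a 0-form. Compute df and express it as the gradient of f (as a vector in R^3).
df = (-y*z) dx + (-x*z) dy + (-x*y) dz; grad f = (-y*z, -x*z, -x*y)

For a 0-form f, d f = (∂f/∂x) dx + (∂f/∂y) dy + (∂f/∂z) dz. The components of the vector representation are exactly the entries of grad f in Cartesian coordinates:
  ∂f/∂x = -y*z
  ∂f/∂y = -x*z
  ∂f/∂z = -x*y.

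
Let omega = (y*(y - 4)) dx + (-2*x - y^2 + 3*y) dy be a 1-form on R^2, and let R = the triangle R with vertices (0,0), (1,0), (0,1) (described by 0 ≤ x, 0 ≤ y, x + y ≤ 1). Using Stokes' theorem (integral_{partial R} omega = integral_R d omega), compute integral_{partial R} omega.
integral_(partial R) omega = 2/3

Stokes: integral_partial_R omega = integral_R d omega with d omega = (∂Q/∂x - ∂P/∂y) dx ∧ dy.
  ∂Q/∂x = -2
  ∂P/∂y = 2*y - 4
  integrand = ∂Q/∂x - ∂P/∂y = 2 - 2*y.
Integrating over R: integral_0^1 integral_0^{1-x} (2 - 2*y) dy dx = 2/3.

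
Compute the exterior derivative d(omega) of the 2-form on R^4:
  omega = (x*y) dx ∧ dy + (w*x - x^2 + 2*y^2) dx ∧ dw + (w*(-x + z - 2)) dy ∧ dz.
d(omega) = (-4*y) dx ∧ dy ∧ dw + (-w) dx ∧ dy ∧ dz + (-x + z - 2) dy ∧ dz ∧ dw

For a 2-form omega = sum_{i<j} g_{ij} dx_i ∧ dx_j, the exterior derivative is
  d(omega) = sum_{i<j} d(g_{ij}) ∧ dx_i ∧ dx_j = sum_{i<j, k} (∂g_{ij}/∂x_k) dx_k ∧ dx_i ∧ dx_j.
Expand each term, using dx_k ∧ dx_i ∧ dx_j = sgn(permutation) dx_{(a)} ∧ dx_{(b)} ∧ dx_{(c)} with (a < b < c) sorted:
  d(w*x - x^2 + 2*y^2) includes (∂/∂y)(w*x - x^2 + 2*y^2) dy = (4*y) dy, which multiplied by dx ∧ dw gives (-4*y) dx ∧ dy ∧ dw
  d(w*(-x + z - 2)) includes (∂/∂x)(w*(-x + z - 2)) dx = (-w) dx, which multiplied by dy ∧ dz gives (-w) dx ∧ dy ∧ dz
  d(w*(-x + z - 2)) includes (∂/∂w)(w*(-x + z - 2)) dw = (-x + z - 2) dw, which multiplied by dy ∧ dz gives (-x + z - 2) dy ∧ dz ∧ dw
Collecting like 3-forms: d(omega) = (-4*y) dx ∧ dy ∧ dw + (-w) dx ∧ dy ∧ dz + (-x + z - 2) dy ∧ dz ∧ dw.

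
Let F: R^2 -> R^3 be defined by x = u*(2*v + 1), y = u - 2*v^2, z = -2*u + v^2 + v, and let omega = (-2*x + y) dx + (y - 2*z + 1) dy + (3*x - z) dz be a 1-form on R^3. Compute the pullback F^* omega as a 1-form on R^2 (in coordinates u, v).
F^* omega = (-8*u*v^2 - 18*u*v - 6*u - 4*v^3 - 4*v^2 + 1) du + (-8*u^2*v - 2*u^2 + 8*u*v^2 - 4*u*v + 5*u + 14*v^3 + 5*v^2 - 5*v) dv

Using F^*(f dg) = (f ∘ F) d(g ∘ F), substitute each coordinate x_i by F_i(u, v) in f_i, and replace dx_i by d F_i = (∂F_i/∂u) du + (∂F_i/∂v) dv.
  For the x component: f_1(F) = -4*u*v - u - 2*v^2; d F_1 = (2*v + 1) du + (2*u) dv
  For the y component: f_2(F) = 5*u - 4*v^2 - 2*v + 1; d F_2 = (1) du + (-4*v) dv
  For the z component: f_3(F) = 6*u*v + 5*u - v^2 - v; d F_3 = (-2) du + (2*v + 1) dv
Combining and collecting du, dv coefficients:
  coeff of du: -8*u*v^2 - 18*u*v - 6*u - 4*v^3 - 4*v^2 + 1
  coeff of dv: -8*u^2*v - 2*u^2 + 8*u*v^2 - 4*u*v + 5*u + 14*v^3 + 5*v^2 - 5*v
F^* omega = (-8*u*v^2 - 18*u*v - 6*u - 4*v^3 - 4*v^2 + 1) du + (-8*u^2*v - 2*u^2 + 8*u*v^2 - 4*u*v + 5*u + 14*v^3 + 5*v^2 - 5*v) dv.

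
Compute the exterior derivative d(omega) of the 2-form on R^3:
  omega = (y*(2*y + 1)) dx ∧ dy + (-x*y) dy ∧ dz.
d(omega) = (-y) dx ∧ dy ∧ dz

For a 2-form omega = sum_{i<j} g_{ij} dx_i ∧ dx_j, the exterior derivative is
  d(omega) = sum_{i<j} d(g_{ij}) ∧ dx_i ∧ dx_j = sum_{i<j, k} (∂g_{ij}/∂x_k) dx_k ∧ dx_i ∧ dx_j.
Expand each term, using dx_k ∧ dx_i ∧ dx_j = sgn(permutation) dx_{(a)} ∧ dx_{(b)} ∧ dx_{(c)} with (a < b < c) sorted:
  d(-x*y) includes (∂/∂x)(-x*y) dx = (-y) dx, which multiplied by dy ∧ dz gives (-y) dx ∧ dy ∧ dz
Collecting like 3-forms: d(omega) = (-y) dx ∧ dy ∧ dz.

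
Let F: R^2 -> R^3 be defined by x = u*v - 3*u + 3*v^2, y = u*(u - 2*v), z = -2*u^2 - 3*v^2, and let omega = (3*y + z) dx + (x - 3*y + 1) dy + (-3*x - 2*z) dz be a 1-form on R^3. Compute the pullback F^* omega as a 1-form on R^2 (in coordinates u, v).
F^* omega = (-22*u^3 + 33*u^2*v - 45*u^2 - 2*u*v^2 + 24*u*v + 2*u - 9*v^3 + 9*v^2 - 2*v) du + (u*(7*u^2 - 38*u*v + 6*u - 27*v^2 - 54*v - 2)) dv

Using F^*(f dg) = (f ∘ F) d(g ∘ F), substitute each coordinate x_i by F_i(u, v) in f_i, and replace dx_i by d F_i = (∂F_i/∂u) du + (∂F_i/∂v) dv.
  For the x component: f_1(F) = u^2 - 6*u*v - 3*v^2; d F_1 = (v - 3) du + (u + 6*v) dv
  For the y component: f_2(F) = -3*u^2 + 7*u*v - 3*u + 3*v^2 + 1; d F_2 = (2*u - 2*v) du + (-2*u) dv
  For the z component: f_3(F) = 4*u^2 - 3*u*v + 9*u - 3*v^2; d F_3 = (-4*u) du + (-6*v) dv
Combining and collecting du, dv coefficients:
  coeff of du: -22*u^3 + 33*u^2*v - 45*u^2 - 2*u*v^2 + 24*u*v + 2*u - 9*v^3 + 9*v^2 - 2*v
  coeff of dv: u*(7*u^2 - 38*u*v + 6*u - 27*v^2 - 54*v - 2)
F^* omega = (-22*u^3 + 33*u^2*v - 45*u^2 - 2*u*v^2 + 24*u*v + 2*u - 9*v^3 + 9*v^2 - 2*v) du + (u*(7*u^2 - 38*u*v + 6*u - 27*v^2 - 54*v - 2)) dv.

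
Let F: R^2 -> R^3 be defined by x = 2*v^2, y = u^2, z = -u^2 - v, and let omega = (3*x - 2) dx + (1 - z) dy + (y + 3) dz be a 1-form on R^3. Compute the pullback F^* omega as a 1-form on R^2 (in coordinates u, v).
F^* omega = (2*u*(v - 2)) du + (-u^2 + 24*v^3 - 8*v - 3) dv

Using F^*(f dg) = (f ∘ F) d(g ∘ F), substitute each coordinate x_i by F_i(u, v) in f_i, and replace dx_i by d F_i = (∂F_i/∂u) du + (∂F_i/∂v) dv.
  For the x component: f_1(F) = 6*v^2 - 2; d F_1 = (0) du + (4*v) dv
  For the y component: f_2(F) = u^2 + v + 1; d F_2 = (2*u) du + (0) dv
  For the z component: f_3(F) = u^2 + 3; d F_3 = (-2*u) du + (-1) dv
Combining and collecting du, dv coefficients:
  coeff of du: 2*u*(v - 2)
  coeff of dv: -u^2 + 24*v^3 - 8*v - 3
F^* omega = (2*u*(v - 2)) du + (-u^2 + 24*v^3 - 8*v - 3) dv.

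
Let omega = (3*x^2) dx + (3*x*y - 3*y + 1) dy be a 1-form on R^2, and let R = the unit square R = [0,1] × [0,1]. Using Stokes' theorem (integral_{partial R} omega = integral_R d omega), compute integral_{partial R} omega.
integral_(partial R) omega = 3/2

Stokes: integral_partial_R omega = integral_R d omega with d omega = (∂Q/∂x - ∂P/∂y) dx ∧ dy.
  ∂Q/∂x = 3*y
  ∂P/∂y = 0
  integrand = ∂Q/∂x - ∂P/∂y = 3*y.
Integrating over R: integral_0^1 integral_0^1 (3*y) dx dy = 3/2.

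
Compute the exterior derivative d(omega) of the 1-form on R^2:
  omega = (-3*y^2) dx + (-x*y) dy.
d(omega) = (5*y) dx ∧ dy

For a 1-form omega = sum_i f_i dx_i, the exterior derivative is
  d(omega) = sum_{i < j} (∂f_j/∂x_i - ∂f_i/∂x_j) dx_i ∧ dx_j.
  coefficient of dx ∧ dy: ∂f_2/∂x - ∂f_1/∂y = ∂(-x*y)/∂x - ∂(-3*y^2)/∂y = 5*y
Assembling: d(omega) = (5*y) dx ∧ dy.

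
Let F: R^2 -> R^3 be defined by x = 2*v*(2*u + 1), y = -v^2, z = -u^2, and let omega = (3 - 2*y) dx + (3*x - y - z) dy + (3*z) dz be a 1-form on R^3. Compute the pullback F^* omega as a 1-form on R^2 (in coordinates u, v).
F^* omega = (6*u^3 + 8*v^3 + 12*v) du + (-2*u^2*v - 16*u*v^2 + 12*u - 2*v^3 - 8*v^2 + 6) dv

Using F^*(f dg) = (f ∘ F) d(g ∘ F), substitute each coordinate x_i by F_i(u, v) in f_i, and replace dx_i by d F_i = (∂F_i/∂u) du + (∂F_i/∂v) dv.
  For the x component: f_1(F) = 2*v^2 + 3; d F_1 = (4*v) du + (4*u + 2) dv
  For the y component: f_2(F) = u^2 + 12*u*v + v^2 + 6*v; d F_2 = (0) du + (-2*v) dv
  For the z component: f_3(F) = -3*u^2; d F_3 = (-2*u) du + (0) dv
Combining and collecting du, dv coefficients:
  coeff of du: 6*u^3 + 8*v^3 + 12*v
  coeff of dv: -2*u^2*v - 16*u*v^2 + 12*u - 2*v^3 - 8*v^2 + 6
F^* omega = (6*u^3 + 8*v^3 + 12*v) du + (-2*u^2*v - 16*u*v^2 + 12*u - 2*v^3 - 8*v^2 + 6) dv.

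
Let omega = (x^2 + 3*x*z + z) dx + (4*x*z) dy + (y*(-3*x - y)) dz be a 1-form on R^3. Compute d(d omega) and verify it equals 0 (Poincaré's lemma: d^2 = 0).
d(d omega) = 0

Step 1: d omega = sum_{i<j} (∂f_j/∂x_i - ∂f_i/∂x_j) dx_i ∧ dx_j:
  coeff of dx ∧ dy: 4*z
  coeff of dx ∧ dz: -3*x - 3*y - 1
  coeff of dy ∧ dz: -7*x - 2*y
Step 2: Apply d again to each 2-form coefficient. The only possible 3-form in R^3 is dx ∧ dy ∧ dz, with coefficient
  ∂(coeff of dy∧dz)/∂x - ∂(coeff of dx∧dz)/∂y + ∂(coeff of dx∧dy)/∂z
  = ∂/∂x (-7*x - 2*y) - ∂/∂y (-3*x - 3*y - 1) + ∂/∂z (4*z).
Each of these terms simplifies to sums of mixed partials that cancel in pairs. The result is 0 (by equality of mixed partials for smooth functions — Schwarz / Clairaut).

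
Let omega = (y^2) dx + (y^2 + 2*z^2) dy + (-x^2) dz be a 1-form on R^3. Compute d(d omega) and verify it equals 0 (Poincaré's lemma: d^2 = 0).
d(d omega) = 0

Step 1: d omega = sum_{i<j} (∂f_j/∂x_i - ∂f_i/∂x_j) dx_i ∧ dx_j:
  coeff of dx ∧ dy: -2*y
  coeff of dx ∧ dz: -2*x
  coeff of dy ∧ dz: -4*z
Step 2: Apply d again to each 2-form coefficient. The only possible 3-form in R^3 is dx ∧ dy ∧ dz, with coefficient
  ∂(coeff of dy∧dz)/∂x - ∂(coeff of dx∧dz)/∂y + ∂(coeff of dx∧dy)/∂z
  = ∂/∂x (-4*z) - ∂/∂y (-2*x) + ∂/∂z (-2*y).
Each of these terms simplifies to sums of mixed partials that cancel in pairs. The result is 0 (by equality of mixed partials for smooth functions — Schwarz / Clairaut).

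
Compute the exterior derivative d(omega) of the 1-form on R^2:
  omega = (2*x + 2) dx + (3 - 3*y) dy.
d(omega) = 0

For a 1-form omega = sum_i f_i dx_i, the exterior derivative is
  d(omega) = sum_{i < j} (∂f_j/∂x_i - ∂f_i/∂x_j) dx_i ∧ dx_j.

Assembling: d(omega) = 0.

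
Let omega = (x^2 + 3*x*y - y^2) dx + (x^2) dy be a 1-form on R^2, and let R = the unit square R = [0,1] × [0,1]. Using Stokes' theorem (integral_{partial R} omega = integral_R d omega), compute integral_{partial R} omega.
integral_(partial R) omega = 1/2

Stokes: integral_partial_R omega = integral_R d omega with d omega = (∂Q/∂x - ∂P/∂y) dx ∧ dy.
  ∂Q/∂x = 2*x
  ∂P/∂y = 3*x - 2*y
  integrand = ∂Q/∂x - ∂P/∂y = -x + 2*y.
Integrating over R: integral_0^1 integral_0^1 (-x + 2*y) dx dy = 1/2.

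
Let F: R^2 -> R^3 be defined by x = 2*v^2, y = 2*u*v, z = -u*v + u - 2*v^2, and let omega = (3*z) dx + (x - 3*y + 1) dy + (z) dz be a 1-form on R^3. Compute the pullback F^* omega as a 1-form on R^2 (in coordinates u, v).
F^* omega = (-11*u*v^2 - 2*u*v + u + 6*v^3 - 2*v^2 + 2*v) du + (-11*u^2*v - u^2 - 2*u*v^2 + 8*u*v + 2*u - 16*v^3) dv

Using F^*(f dg) = (f ∘ F) d(g ∘ F), substitute each coordinate x_i by F_i(u, v) in f_i, and replace dx_i by d F_i = (∂F_i/∂u) du + (∂F_i/∂v) dv.
  For the x component: f_1(F) = -3*u*v + 3*u - 6*v^2; d F_1 = (0) du + (4*v) dv
  For the y component: f_2(F) = -6*u*v + 2*v^2 + 1; d F_2 = (2*v) du + (2*u) dv
  For the z component: f_3(F) = -u*v + u - 2*v^2; d F_3 = (1 - v) du + (-u - 4*v) dv
Combining and collecting du, dv coefficients:
  coeff of du: -11*u*v^2 - 2*u*v + u + 6*v^3 - 2*v^2 + 2*v
  coeff of dv: -11*u^2*v - u^2 - 2*u*v^2 + 8*u*v + 2*u - 16*v^3
F^* omega = (-11*u*v^2 - 2*u*v + u + 6*v^3 - 2*v^2 + 2*v) du + (-11*u^2*v - u^2 - 2*u*v^2 + 8*u*v + 2*u - 16*v^3) dv.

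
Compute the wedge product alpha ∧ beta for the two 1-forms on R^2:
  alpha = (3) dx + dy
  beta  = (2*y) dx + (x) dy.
alpha ∧ beta = (3*x - 2*y) dx ∧ dy

Distribute the wedge, using dx_i ∧ dx_j = -dx_j ∧ dx_i and dx_i ∧ dx_i = 0. For each pair (i, j) with i < j, the coefficient of dx_i ∧ dx_j in alpha ∧ beta is (alpha_i * beta_j - alpha_j * beta_i). Collecting: alpha ∧ beta = (3*x - 2*y) dx ∧ dy.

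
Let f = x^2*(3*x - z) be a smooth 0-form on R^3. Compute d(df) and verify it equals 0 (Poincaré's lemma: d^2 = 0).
d(df) = 0

Step 1: df = sum_i (∂f/∂x_i) dx_i = (x*(9*x - 2*z)) dx + (0) dy + (-x^2) dz.
Step 2: Apply d again. Using the 1-form formula, the coefficient of dx ∧ dy in d(df) is ∂^2 f/∂x ∂y - ∂^2 f/∂y ∂x = (0) - (0) = 0 (equality of mixed partials for smooth f).
Similarly for dx ∧ dz and dy ∧ dz — all coefficients vanish. So d(df) = 0.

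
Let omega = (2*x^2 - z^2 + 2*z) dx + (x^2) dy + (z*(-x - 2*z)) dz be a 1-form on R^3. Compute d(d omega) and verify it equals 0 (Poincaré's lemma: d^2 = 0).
d(d omega) = 0

Step 1: d omega = sum_{i<j} (∂f_j/∂x_i - ∂f_i/∂x_j) dx_i ∧ dx_j:
  coeff of dx ∧ dy: 2*x
  coeff of dx ∧ dz: z - 2
  coeff of dy ∧ dz: 0
Step 2: Apply d again to each 2-form coefficient. The only possible 3-form in R^3 is dx ∧ dy ∧ dz, with coefficient
  ∂(coeff of dy∧dz)/∂x - ∂(coeff of dx∧dz)/∂y + ∂(coeff of dx∧dy)/∂z
  = ∂/∂x (0) - ∂/∂y (z - 2) + ∂/∂z (2*x).
Each of these terms simplifies to sums of mixed partials that cancel in pairs. The result is 0 (by equality of mixed partials for smooth functions — Schwarz / Clairaut).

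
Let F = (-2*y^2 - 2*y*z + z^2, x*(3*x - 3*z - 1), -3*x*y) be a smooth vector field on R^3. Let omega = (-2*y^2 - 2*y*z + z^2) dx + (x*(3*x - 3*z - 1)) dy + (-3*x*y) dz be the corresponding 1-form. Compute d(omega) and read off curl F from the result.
d(omega) = (0) dy ∧ dz + (y + 2*z) dz ∧ dx + (6*x + 4*y - z - 1) dx ∧ dy; curl F = (0, y + 2*z, 6*x + 4*y - z - 1)

d omega = sum_{i<j} (∂f_j/∂x_i - ∂f_i/∂x_j) dx_i ∧ dx_j. Under the identification (dy ∧ dz, dz ∧ dx, dx ∧ dy) ↔ (e_x, e_y, e_z), the coefficients are exactly the components of curl F. Compute:
  ∂R/∂y - ∂Q/∂z = (-3*x) - (-3*x) = 0
  ∂P/∂z - ∂R/∂x = (-2*y + 2*z) - (-3*y) = y + 2*z
  ∂Q/∂x - ∂P/∂y = (6*x - 3*z - 1) - (-4*y - 2*z) = 6*x + 4*y - z - 1.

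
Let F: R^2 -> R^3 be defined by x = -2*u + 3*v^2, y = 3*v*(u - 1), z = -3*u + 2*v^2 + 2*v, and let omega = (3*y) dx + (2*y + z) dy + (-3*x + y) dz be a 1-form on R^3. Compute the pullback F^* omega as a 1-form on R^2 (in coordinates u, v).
F^* omega = (18*u*v^2 - 36*u*v - 18*u + 6*v^3 + 15*v^2 + 27*v) du + (18*u^2*v - 9*u^2 + 72*u*v^2 + 21*u - 36*v^3 - 90*v^2 + 6*v) dv

Using F^*(f dg) = (f ∘ F) d(g ∘ F), substitute each coordinate x_i by F_i(u, v) in f_i, and replace dx_i by d F_i = (∂F_i/∂u) du + (∂F_i/∂v) dv.
  For the x component: f_1(F) = 9*v*(u - 1); d F_1 = (-2) du + (6*v) dv
  For the y component: f_2(F) = 6*u*v - 3*u + 2*v^2 - 4*v; d F_2 = (3*v) du + (3*u - 3) dv
  For the z component: f_3(F) = 3*u*v + 6*u - 9*v^2 - 3*v; d F_3 = (-3) du + (4*v + 2) dv
Combining and collecting du, dv coefficients:
  coeff of du: 18*u*v^2 - 36*u*v - 18*u + 6*v^3 + 15*v^2 + 27*v
  coeff of dv: 18*u^2*v - 9*u^2 + 72*u*v^2 + 21*u - 36*v^3 - 90*v^2 + 6*v
F^* omega = (18*u*v^2 - 36*u*v - 18*u + 6*v^3 + 15*v^2 + 27*v) du + (18*u^2*v - 9*u^2 + 72*u*v^2 + 21*u - 36*v^3 - 90*v^2 + 6*v) dv.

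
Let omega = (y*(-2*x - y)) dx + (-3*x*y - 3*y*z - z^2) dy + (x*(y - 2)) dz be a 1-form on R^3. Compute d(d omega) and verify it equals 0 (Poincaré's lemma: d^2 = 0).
d(d omega) = 0

Step 1: d omega = sum_{i<j} (∂f_j/∂x_i - ∂f_i/∂x_j) dx_i ∧ dx_j:
  coeff of dx ∧ dy: 2*x - y
  coeff of dx ∧ dz: y - 2
  coeff of dy ∧ dz: x + 3*y + 2*z
Step 2: Apply d again to each 2-form coefficient. The only possible 3-form in R^3 is dx ∧ dy ∧ dz, with coefficient
  ∂(coeff of dy∧dz)/∂x - ∂(coeff of dx∧dz)/∂y + ∂(coeff of dx∧dy)/∂z
  = ∂/∂x (x + 3*y + 2*z) - ∂/∂y (y - 2) + ∂/∂z (2*x - y).
Each of these terms simplifies to sums of mixed partials that cancel in pairs. The result is 0 (by equality of mixed partials for smooth functions — Schwarz / Clairaut).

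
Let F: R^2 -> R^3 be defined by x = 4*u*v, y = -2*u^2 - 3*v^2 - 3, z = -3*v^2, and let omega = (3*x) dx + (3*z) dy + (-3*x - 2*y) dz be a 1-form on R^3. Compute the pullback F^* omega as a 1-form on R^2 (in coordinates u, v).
F^* omega = (84*u*v^2) du + (6*v*(4*u^2 + 12*u*v + 3*v^2 - 6)) dv

Using F^*(f dg) = (f ∘ F) d(g ∘ F), substitute each coordinate x_i by F_i(u, v) in f_i, and replace dx_i by d F_i = (∂F_i/∂u) du + (∂F_i/∂v) dv.
  For the x component: f_1(F) = 12*u*v; d F_1 = (4*v) du + (4*u) dv
  For the y component: f_2(F) = -9*v^2; d F_2 = (-4*u) du + (-6*v) dv
  For the z component: f_3(F) = 4*u^2 - 12*u*v + 6*v^2 + 6; d F_3 = (0) du + (-6*v) dv
Combining and collecting du, dv coefficients:
  coeff of du: 84*u*v^2
  coeff of dv: 6*v*(4*u^2 + 12*u*v + 3*v^2 - 6)
F^* omega = (84*u*v^2) du + (6*v*(4*u^2 + 12*u*v + 3*v^2 - 6)) dv.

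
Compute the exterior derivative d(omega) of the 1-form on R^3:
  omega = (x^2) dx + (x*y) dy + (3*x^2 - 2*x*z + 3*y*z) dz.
d(omega) = (y) dx ∧ dy + (6*x - 2*z) dx ∧ dz + (3*z) dy ∧ dz

For a 1-form omega = sum_i f_i dx_i, the exterior derivative is
  d(omega) = sum_{i < j} (∂f_j/∂x_i - ∂f_i/∂x_j) dx_i ∧ dx_j.
  coefficient of dx ∧ dy: ∂f_2/∂x - ∂f_1/∂y = ∂(x*y)/∂x - ∂(x^2)/∂y = y
  coefficient of dx ∧ dz: ∂f_3/∂x - ∂f_1/∂z = ∂(3*x^2 - 2*x*z + 3*y*z)/∂x - ∂(x^2)/∂z = 6*x - 2*z
  coefficient of dy ∧ dz: ∂f_3/∂y - ∂f_2/∂z = ∂(3*x^2 - 2*x*z + 3*y*z)/∂y - ∂(x*y)/∂z = 3*z
Assembling: d(omega) = (y) dx ∧ dy + (6*x - 2*z) dx ∧ dz + (3*z) dy ∧ dz.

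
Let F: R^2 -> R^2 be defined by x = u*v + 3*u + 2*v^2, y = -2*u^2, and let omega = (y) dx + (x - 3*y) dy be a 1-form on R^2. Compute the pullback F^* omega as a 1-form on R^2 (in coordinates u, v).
F^* omega = (2*u*(-12*u^2 - 3*u*v - 9*u - 4*v^2)) du + (2*u^2*(-u - 4*v)) dv

Using F^*(f dg) = (f ∘ F) d(g ∘ F), substitute each coordinate x_i by F_i(u, v) in f_i, and replace dx_i by d F_i = (∂F_i/∂u) du + (∂F_i/∂v) dv.
  For the x component: f_1(F) = -2*u^2; d F_1 = (v + 3) du + (u + 4*v) dv
  For the y component: f_2(F) = 6*u^2 + u*v + 3*u + 2*v^2; d F_2 = (-4*u) du + (0) dv
Combining and collecting du, dv coefficients:
  coeff of du: 2*u*(-12*u^2 - 3*u*v - 9*u - 4*v^2)
  coeff of dv: 2*u^2*(-u - 4*v)
F^* omega = (2*u*(-12*u^2 - 3*u*v - 9*u - 4*v^2)) du + (2*u^2*(-u - 4*v)) dv.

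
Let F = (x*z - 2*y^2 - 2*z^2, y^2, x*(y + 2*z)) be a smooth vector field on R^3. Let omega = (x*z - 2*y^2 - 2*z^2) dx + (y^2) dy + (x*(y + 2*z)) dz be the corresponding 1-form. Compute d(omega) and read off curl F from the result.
d(omega) = (x) dy ∧ dz + (x - y - 6*z) dz ∧ dx + (4*y) dx ∧ dy; curl F = (x, x - y - 6*z, 4*y)

d omega = sum_{i<j} (∂f_j/∂x_i - ∂f_i/∂x_j) dx_i ∧ dx_j. Under the identification (dy ∧ dz, dz ∧ dx, dx ∧ dy) ↔ (e_x, e_y, e_z), the coefficients are exactly the components of curl F. Compute:
  ∂R/∂y - ∂Q/∂z = (x) - (0) = x
  ∂P/∂z - ∂R/∂x = (x - 4*z) - (y + 2*z) = x - y - 6*z
  ∂Q/∂x - ∂P/∂y = (0) - (-4*y) = 4*y.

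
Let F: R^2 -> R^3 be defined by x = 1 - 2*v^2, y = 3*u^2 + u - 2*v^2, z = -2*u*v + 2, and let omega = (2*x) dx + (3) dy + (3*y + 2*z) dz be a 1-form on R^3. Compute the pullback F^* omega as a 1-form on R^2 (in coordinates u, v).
F^* omega = (-18*u^2*v + 8*u*v^2 - 6*u*v + 18*u + 12*v^3 - 8*v + 3) du + (-18*u^3 + 8*u^2*v - 6*u^2 + 12*u*v^2 - 8*u + 16*v^3 - 20*v) dv

Using F^*(f dg) = (f ∘ F) d(g ∘ F), substitute each coordinate x_i by F_i(u, v) in f_i, and replace dx_i by d F_i = (∂F_i/∂u) du + (∂F_i/∂v) dv.
  For the x component: f_1(F) = 2 - 4*v^2; d F_1 = (0) du + (-4*v) dv
  For the y component: f_2(F) = 3; d F_2 = (6*u + 1) du + (-4*v) dv
  For the z component: f_3(F) = 9*u^2 - 4*u*v + 3*u - 6*v^2 + 4; d F_3 = (-2*v) du + (-2*u) dv
Combining and collecting du, dv coefficients:
  coeff of du: -18*u^2*v + 8*u*v^2 - 6*u*v + 18*u + 12*v^3 - 8*v + 3
  coeff of dv: -18*u^3 + 8*u^2*v - 6*u^2 + 12*u*v^2 - 8*u + 16*v^3 - 20*v
F^* omega = (-18*u^2*v + 8*u*v^2 - 6*u*v + 18*u + 12*v^3 - 8*v + 3) du + (-18*u^3 + 8*u^2*v - 6*u^2 + 12*u*v^2 - 8*u + 16*v^3 - 20*v) dv.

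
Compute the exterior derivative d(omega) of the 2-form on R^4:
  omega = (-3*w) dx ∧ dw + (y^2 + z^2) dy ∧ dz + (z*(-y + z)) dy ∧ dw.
d(omega) = (y - 2*z) dy ∧ dz ∧ dw

For a 2-form omega = sum_{i<j} g_{ij} dx_i ∧ dx_j, the exterior derivative is
  d(omega) = sum_{i<j} d(g_{ij}) ∧ dx_i ∧ dx_j = sum_{i<j, k} (∂g_{ij}/∂x_k) dx_k ∧ dx_i ∧ dx_j.
Expand each term, using dx_k ∧ dx_i ∧ dx_j = sgn(permutation) dx_{(a)} ∧ dx_{(b)} ∧ dx_{(c)} with (a < b < c) sorted:
  d(z*(-y + z)) includes (∂/∂z)(z*(-y + z)) dz = (-y + 2*z) dz, which multiplied by dy ∧ dw gives (y - 2*z) dy ∧ dz ∧ dw
Collecting like 3-forms: d(omega) = (y - 2*z) dy ∧ dz ∧ dw.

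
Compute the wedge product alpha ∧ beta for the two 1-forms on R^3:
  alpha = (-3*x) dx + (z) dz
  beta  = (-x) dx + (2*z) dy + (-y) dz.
alpha ∧ beta = (-6*x*z) dx ∧ dy + (x*(3*y + z)) dx ∧ dz + (-2*z^2) dy ∧ dz

Distribute the wedge, using dx_i ∧ dx_j = -dx_j ∧ dx_i and dx_i ∧ dx_i = 0. For each pair (i, j) with i < j, the coefficient of dx_i ∧ dx_j in alpha ∧ beta is (alpha_i * beta_j - alpha_j * beta_i). Collecting: alpha ∧ beta = (-6*x*z) dx ∧ dy + (x*(3*y + z)) dx ∧ dz + (-2*z^2) dy ∧ dz.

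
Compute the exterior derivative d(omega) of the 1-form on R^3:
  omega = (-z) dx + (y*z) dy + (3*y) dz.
d(omega) = (1) dx ∧ dz + (3 - y) dy ∧ dz

For a 1-form omega = sum_i f_i dx_i, the exterior derivative is
  d(omega) = sum_{i < j} (∂f_j/∂x_i - ∂f_i/∂x_j) dx_i ∧ dx_j.
  coefficient of dx ∧ dz: ∂f_3/∂x - ∂f_1/∂z = ∂(3*y)/∂x - ∂(-z)/∂z = 1
  coefficient of dy ∧ dz: ∂f_3/∂y - ∂f_2/∂z = ∂(3*y)/∂y - ∂(y*z)/∂z = 3 - y
Assembling: d(omega) = (1) dx ∧ dz + (3 - y) dy ∧ dz.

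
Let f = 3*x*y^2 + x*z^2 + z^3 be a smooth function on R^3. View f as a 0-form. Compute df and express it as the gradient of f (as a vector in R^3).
df = (3*y^2 + z^2) dx + (6*x*y) dy + (z*(2*x + 3*z)) dz; grad f = (3*y^2 + z^2, 6*x*y, z*(2*x + 3*z))

For a 0-form f, d f = (∂f/∂x) dx + (∂f/∂y) dy + (∂f/∂z) dz. The components of the vector representation are exactly the entries of grad f in Cartesian coordinates:
  ∂f/∂x = 3*y^2 + z^2
  ∂f/∂y = 6*x*y
  ∂f/∂z = z*(2*x + 3*z).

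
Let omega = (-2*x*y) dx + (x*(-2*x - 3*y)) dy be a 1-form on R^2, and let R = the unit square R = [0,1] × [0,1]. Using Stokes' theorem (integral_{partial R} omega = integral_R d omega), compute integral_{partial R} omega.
integral_(partial R) omega = -5/2

Stokes: integral_partial_R omega = integral_R d omega with d omega = (∂Q/∂x - ∂P/∂y) dx ∧ dy.
  ∂Q/∂x = -4*x - 3*y
  ∂P/∂y = -2*x
  integrand = ∂Q/∂x - ∂P/∂y = -2*x - 3*y.
Integrating over R: integral_0^1 integral_0^1 (-2*x - 3*y) dx dy = -5/2.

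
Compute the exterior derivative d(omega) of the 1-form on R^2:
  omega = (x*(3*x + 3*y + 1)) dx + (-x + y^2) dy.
d(omega) = (-3*x - 1) dx ∧ dy

For a 1-form omega = sum_i f_i dx_i, the exterior derivative is
  d(omega) = sum_{i < j} (∂f_j/∂x_i - ∂f_i/∂x_j) dx_i ∧ dx_j.
  coefficient of dx ∧ dy: ∂f_2/∂x - ∂f_1/∂y = ∂(-x + y^2)/∂x - ∂(x*(3*x + 3*y + 1))/∂y = -3*x - 1
Assembling: d(omega) = (-3*x - 1) dx ∧ dy.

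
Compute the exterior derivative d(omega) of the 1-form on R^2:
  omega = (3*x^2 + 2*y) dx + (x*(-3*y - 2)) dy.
d(omega) = (-3*y - 4) dx ∧ dy

For a 1-form omega = sum_i f_i dx_i, the exterior derivative is
  d(omega) = sum_{i < j} (∂f_j/∂x_i - ∂f_i/∂x_j) dx_i ∧ dx_j.
  coefficient of dx ∧ dy: ∂f_2/∂x - ∂f_1/∂y = ∂(x*(-3*y - 2))/∂x - ∂(3*x^2 + 2*y)/∂y = -3*y - 4
Assembling: d(omega) = (-3*y - 4) dx ∧ dy.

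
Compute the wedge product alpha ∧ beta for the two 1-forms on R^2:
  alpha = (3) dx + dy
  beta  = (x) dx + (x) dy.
alpha ∧ beta = (2*x) dx ∧ dy

Distribute the wedge, using dx_i ∧ dx_j = -dx_j ∧ dx_i and dx_i ∧ dx_i = 0. For each pair (i, j) with i < j, the coefficient of dx_i ∧ dx_j in alpha ∧ beta is (alpha_i * beta_j - alpha_j * beta_i). Collecting: alpha ∧ beta = (2*x) dx ∧ dy.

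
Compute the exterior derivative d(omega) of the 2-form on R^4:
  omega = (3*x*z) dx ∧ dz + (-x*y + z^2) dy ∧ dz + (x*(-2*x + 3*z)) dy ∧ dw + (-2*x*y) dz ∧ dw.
d(omega) = (-y) dx ∧ dy ∧ dz + (-4*x + 3*z) dx ∧ dy ∧ dw + (-5*x) dy ∧ dz ∧ dw + (-2*y) dx ∧ dz ∧ dw

For a 2-form omega = sum_{i<j} g_{ij} dx_i ∧ dx_j, the exterior derivative is
  d(omega) = sum_{i<j} d(g_{ij}) ∧ dx_i ∧ dx_j = sum_{i<j, k} (∂g_{ij}/∂x_k) dx_k ∧ dx_i ∧ dx_j.
Expand each term, using dx_k ∧ dx_i ∧ dx_j = sgn(permutation) dx_{(a)} ∧ dx_{(b)} ∧ dx_{(c)} with (a < b < c) sorted:
  d(-x*y + z^2) includes (∂/∂x)(-x*y + z^2) dx = (-y) dx, which multiplied by dy ∧ dz gives (-y) dx ∧ dy ∧ dz
  d(x*(-2*x + 3*z)) includes (∂/∂x)(x*(-2*x + 3*z)) dx = (-4*x + 3*z) dx, which multiplied by dy ∧ dw gives (-4*x + 3*z) dx ∧ dy ∧ dw
  d(x*(-2*x + 3*z)) includes (∂/∂z)(x*(-2*x + 3*z)) dz = (3*x) dz, which multiplied by dy ∧ dw gives (-3*x) dy ∧ dz ∧ dw
  d(-2*x*y) includes (∂/∂x)(-2*x*y) dx = (-2*y) dx, which multiplied by dz ∧ dw gives (-2*y) dx ∧ dz ∧ dw
  d(-2*x*y) includes (∂/∂y)(-2*x*y) dy = (-2*x) dy, which multiplied by dz ∧ dw gives (-2*x) dy ∧ dz ∧ dw
Collecting like 3-forms: d(omega) = (-y) dx ∧ dy ∧ dz + (-4*x + 3*z) dx ∧ dy ∧ dw + (-5*x) dy ∧ dz ∧ dw + (-2*y) dx ∧ dz ∧ dw.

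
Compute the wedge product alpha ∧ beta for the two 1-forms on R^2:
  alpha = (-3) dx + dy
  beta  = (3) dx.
alpha ∧ beta = (-3) dx ∧ dy

Distribute the wedge, using dx_i ∧ dx_j = -dx_j ∧ dx_i and dx_i ∧ dx_i = 0. For each pair (i, j) with i < j, the coefficient of dx_i ∧ dx_j in alpha ∧ beta is (alpha_i * beta_j - alpha_j * beta_i). Collecting: alpha ∧ beta = (-3) dx ∧ dy.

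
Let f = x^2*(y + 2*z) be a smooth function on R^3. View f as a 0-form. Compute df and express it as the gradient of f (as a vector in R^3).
df = (2*x*(y + 2*z)) dx + (x^2) dy + (2*x^2) dz; grad f = (2*x*(y + 2*z), x^2, 2*x^2)

For a 0-form f, d f = (∂f/∂x) dx + (∂f/∂y) dy + (∂f/∂z) dz. The components of the vector representation are exactly the entries of grad f in Cartesian coordinates:
  ∂f/∂x = 2*x*(y + 2*z)
  ∂f/∂y = x^2
  ∂f/∂z = 2*x^2.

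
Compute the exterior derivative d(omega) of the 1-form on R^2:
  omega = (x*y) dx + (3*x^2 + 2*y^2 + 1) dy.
d(omega) = (5*x) dx ∧ dy

For a 1-form omega = sum_i f_i dx_i, the exterior derivative is
  d(omega) = sum_{i < j} (∂f_j/∂x_i - ∂f_i/∂x_j) dx_i ∧ dx_j.
  coefficient of dx ∧ dy: ∂f_2/∂x - ∂f_1/∂y = ∂(3*x^2 + 2*y^2 + 1)/∂x - ∂(x*y)/∂y = 5*x
Assembling: d(omega) = (5*x) dx ∧ dy.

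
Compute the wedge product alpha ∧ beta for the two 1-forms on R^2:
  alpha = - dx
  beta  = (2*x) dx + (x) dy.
alpha ∧ beta = (-x) dx ∧ dy

Distribute the wedge, using dx_i ∧ dx_j = -dx_j ∧ dx_i and dx_i ∧ dx_i = 0. For each pair (i, j) with i < j, the coefficient of dx_i ∧ dx_j in alpha ∧ beta is (alpha_i * beta_j - alpha_j * beta_i). Collecting: alpha ∧ beta = (-x) dx ∧ dy.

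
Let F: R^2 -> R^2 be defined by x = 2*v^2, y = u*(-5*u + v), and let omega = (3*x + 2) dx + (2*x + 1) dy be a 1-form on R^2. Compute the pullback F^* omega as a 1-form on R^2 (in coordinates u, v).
F^* omega = (-40*u*v^2 - 10*u + 4*v^3 + v) du + (4*u*v^2 + u + 24*v^3 + 8*v) dv

Using F^*(f dg) = (f ∘ F) d(g ∘ F), substitute each coordinate x_i by F_i(u, v) in f_i, and replace dx_i by d F_i = (∂F_i/∂u) du + (∂F_i/∂v) dv.
  For the x component: f_1(F) = 6*v^2 + 2; d F_1 = (0) du + (4*v) dv
  For the y component: f_2(F) = 4*v^2 + 1; d F_2 = (-10*u + v) du + (u) dv
Combining and collecting du, dv coefficients:
  coeff of du: -40*u*v^2 - 10*u + 4*v^3 + v
  coeff of dv: 4*u*v^2 + u + 24*v^3 + 8*v
F^* omega = (-40*u*v^2 - 10*u + 4*v^3 + v) du + (4*u*v^2 + u + 24*v^3 + 8*v) dv.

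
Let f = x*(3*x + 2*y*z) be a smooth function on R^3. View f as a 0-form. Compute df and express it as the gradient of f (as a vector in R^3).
df = (6*x + 2*y*z) dx + (2*x*z) dy + (2*x*y) dz; grad f = (6*x + 2*y*z, 2*x*z, 2*x*y)

For a 0-form f, d f = (∂f/∂x) dx + (∂f/∂y) dy + (∂f/∂z) dz. The components of the vector representation are exactly the entries of grad f in Cartesian coordinates:
  ∂f/∂x = 6*x + 2*y*z
  ∂f/∂y = 2*x*z
  ∂f/∂z = 2*x*y.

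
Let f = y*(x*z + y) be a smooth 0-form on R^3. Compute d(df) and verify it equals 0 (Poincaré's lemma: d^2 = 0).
d(df) = 0

Step 1: df = sum_i (∂f/∂x_i) dx_i = (y*z) dx + (x*z + 2*y) dy + (x*y) dz.
Step 2: Apply d again. Using the 1-form formula, the coefficient of dx ∧ dy in d(df) is ∂^2 f/∂x ∂y - ∂^2 f/∂y ∂x = (z) - (z) = 0 (equality of mixed partials for smooth f).
Similarly for dx ∧ dz and dy ∧ dz — all coefficients vanish. So d(df) = 0.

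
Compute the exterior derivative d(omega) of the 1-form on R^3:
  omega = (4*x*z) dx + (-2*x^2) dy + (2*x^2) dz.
d(omega) = (-4*x) dx ∧ dy

For a 1-form omega = sum_i f_i dx_i, the exterior derivative is
  d(omega) = sum_{i < j} (∂f_j/∂x_i - ∂f_i/∂x_j) dx_i ∧ dx_j.
  coefficient of dx ∧ dy: ∂f_2/∂x - ∂f_1/∂y = ∂(-2*x^2)/∂x - ∂(4*x*z)/∂y = -4*x
Assembling: d(omega) = (-4*x) dx ∧ dy.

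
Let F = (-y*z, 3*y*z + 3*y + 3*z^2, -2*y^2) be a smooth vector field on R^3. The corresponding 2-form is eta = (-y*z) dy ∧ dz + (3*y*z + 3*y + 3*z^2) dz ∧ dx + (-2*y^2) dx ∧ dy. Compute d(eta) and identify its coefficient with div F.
d(eta) = (3*z + 3) dx ∧ dy ∧ dz; div F = 3*z + 3

For a 2-form in R^3 of the form above, applying d gives a 3-form with coefficient ∂P/∂x + ∂Q/∂y + ∂R/∂z:
  ∂P/∂x = 0
  ∂Q/∂y = 3*z + 3
  ∂R/∂z = 0
Sum = 3*z + 3, which is exactly div F.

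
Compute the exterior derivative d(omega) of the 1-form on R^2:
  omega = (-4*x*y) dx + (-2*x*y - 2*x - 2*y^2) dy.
d(omega) = (4*x - 2*y - 2) dx ∧ dy

For a 1-form omega = sum_i f_i dx_i, the exterior derivative is
  d(omega) = sum_{i < j} (∂f_j/∂x_i - ∂f_i/∂x_j) dx_i ∧ dx_j.
  coefficient of dx ∧ dy: ∂f_2/∂x - ∂f_1/∂y = ∂(-2*x*y - 2*x - 2*y^2)/∂x - ∂(-4*x*y)/∂y = 4*x - 2*y - 2
Assembling: d(omega) = (4*x - 2*y - 2) dx ∧ dy.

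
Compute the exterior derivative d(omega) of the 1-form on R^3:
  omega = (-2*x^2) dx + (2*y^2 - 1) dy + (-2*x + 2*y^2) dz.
d(omega) = (-2) dx ∧ dz + (4*y) dy ∧ dz

For a 1-form omega = sum_i f_i dx_i, the exterior derivative is
  d(omega) = sum_{i < j} (∂f_j/∂x_i - ∂f_i/∂x_j) dx_i ∧ dx_j.
  coefficient of dx ∧ dz: ∂f_3/∂x - ∂f_1/∂z = ∂(-2*x + 2*y^2)/∂x - ∂(-2*x^2)/∂z = -2
  coefficient of dy ∧ dz: ∂f_3/∂y - ∂f_2/∂z = ∂(-2*x + 2*y^2)/∂y - ∂(2*y^2 - 1)/∂z = 4*y
Assembling: d(omega) = (-2) dx ∧ dz + (4*y) dy ∧ dz.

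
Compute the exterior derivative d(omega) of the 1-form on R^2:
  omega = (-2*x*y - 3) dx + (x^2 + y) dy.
d(omega) = (4*x) dx ∧ dy

For a 1-form omega = sum_i f_i dx_i, the exterior derivative is
  d(omega) = sum_{i < j} (∂f_j/∂x_i - ∂f_i/∂x_j) dx_i ∧ dx_j.
  coefficient of dx ∧ dy: ∂f_2/∂x - ∂f_1/∂y = ∂(x^2 + y)/∂x - ∂(-2*x*y - 3)/∂y = 4*x
Assembling: d(omega) = (4*x) dx ∧ dy.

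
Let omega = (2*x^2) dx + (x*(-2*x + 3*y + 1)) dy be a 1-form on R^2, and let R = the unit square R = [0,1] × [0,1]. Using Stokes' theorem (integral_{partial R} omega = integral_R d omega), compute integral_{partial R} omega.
integral_(partial R) omega = 1/2

Stokes: integral_partial_R omega = integral_R d omega with d omega = (∂Q/∂x - ∂P/∂y) dx ∧ dy.
  ∂Q/∂x = -4*x + 3*y + 1
  ∂P/∂y = 0
  integrand = ∂Q/∂x - ∂P/∂y = -4*x + 3*y + 1.
Integrating over R: integral_0^1 integral_0^1 (-4*x + 3*y + 1) dx dy = 1/2.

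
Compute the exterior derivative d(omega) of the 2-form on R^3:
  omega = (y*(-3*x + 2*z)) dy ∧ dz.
d(omega) = (-3*y) dx ∧ dy ∧ dz

For a 2-form omega = sum_{i<j} g_{ij} dx_i ∧ dx_j, the exterior derivative is
  d(omega) = sum_{i<j} d(g_{ij}) ∧ dx_i ∧ dx_j = sum_{i<j, k} (∂g_{ij}/∂x_k) dx_k ∧ dx_i ∧ dx_j.
Expand each term, using dx_k ∧ dx_i ∧ dx_j = sgn(permutation) dx_{(a)} ∧ dx_{(b)} ∧ dx_{(c)} with (a < b < c) sorted:
  d(y*(-3*x + 2*z)) includes (∂/∂x)(y*(-3*x + 2*z)) dx = (-3*y) dx, which multiplied by dy ∧ dz gives (-3*y) dx ∧ dy ∧ dz
Collecting like 3-forms: d(omega) = (-3*y) dx ∧ dy ∧ dz.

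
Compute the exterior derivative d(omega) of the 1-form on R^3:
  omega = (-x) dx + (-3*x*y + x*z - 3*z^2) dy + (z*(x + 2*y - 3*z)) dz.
d(omega) = (-3*y + z) dx ∧ dy + (z) dx ∧ dz + (-x + 8*z) dy ∧ dz

For a 1-form omega = sum_i f_i dx_i, the exterior derivative is
  d(omega) = sum_{i < j} (∂f_j/∂x_i - ∂f_i/∂x_j) dx_i ∧ dx_j.
  coefficient of dx ∧ dy: ∂f_2/∂x - ∂f_1/∂y = ∂(-3*x*y + x*z - 3*z^2)/∂x - ∂(-x)/∂y = -3*y + z
  coefficient of dx ∧ dz: ∂f_3/∂x - ∂f_1/∂z = ∂(z*(x + 2*y - 3*z))/∂x - ∂(-x)/∂z = z
  coefficient of dy ∧ dz: ∂f_3/∂y - ∂f_2/∂z = ∂(z*(x + 2*y - 3*z))/∂y - ∂(-3*x*y + x*z - 3*z^2)/∂z = -x + 8*z
Assembling: d(omega) = (-3*y + z) dx ∧ dy + (z) dx ∧ dz + (-x + 8*z) dy ∧ dz.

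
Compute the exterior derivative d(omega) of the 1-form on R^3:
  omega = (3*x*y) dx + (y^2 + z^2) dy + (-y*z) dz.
d(omega) = (-3*x) dx ∧ dy + (-3*z) dy ∧ dz

For a 1-form omega = sum_i f_i dx_i, the exterior derivative is
  d(omega) = sum_{i < j} (∂f_j/∂x_i - ∂f_i/∂x_j) dx_i ∧ dx_j.
  coefficient of dx ∧ dy: ∂f_2/∂x - ∂f_1/∂y = ∂(y^2 + z^2)/∂x - ∂(3*x*y)/∂y = -3*x
  coefficient of dy ∧ dz: ∂f_3/∂y - ∂f_2/∂z = ∂(-y*z)/∂y - ∂(y^2 + z^2)/∂z = -3*z
Assembling: d(omega) = (-3*x) dx ∧ dy + (-3*z) dy ∧ dz.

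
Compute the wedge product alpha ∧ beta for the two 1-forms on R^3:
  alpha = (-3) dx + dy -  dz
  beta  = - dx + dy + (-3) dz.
alpha ∧ beta = (-2) dx ∧ dy + (8) dx ∧ dz + (-2) dy ∧ dz

Distribute the wedge, using dx_i ∧ dx_j = -dx_j ∧ dx_i and dx_i ∧ dx_i = 0. For each pair (i, j) with i < j, the coefficient of dx_i ∧ dx_j in alpha ∧ beta is (alpha_i * beta_j - alpha_j * beta_i). Collecting: alpha ∧ beta = (-2) dx ∧ dy + (8) dx ∧ dz + (-2) dy ∧ dz.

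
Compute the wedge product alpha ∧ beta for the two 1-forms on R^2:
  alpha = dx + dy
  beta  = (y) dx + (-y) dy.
alpha ∧ beta = (-2*y) dx ∧ dy

Distribute the wedge, using dx_i ∧ dx_j = -dx_j ∧ dx_i and dx_i ∧ dx_i = 0. For each pair (i, j) with i < j, the coefficient of dx_i ∧ dx_j in alpha ∧ beta is (alpha_i * beta_j - alpha_j * beta_i). Collecting: alpha ∧ beta = (-2*y) dx ∧ dy.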